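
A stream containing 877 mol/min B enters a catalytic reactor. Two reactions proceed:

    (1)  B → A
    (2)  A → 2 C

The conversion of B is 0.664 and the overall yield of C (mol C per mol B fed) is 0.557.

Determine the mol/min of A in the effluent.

338 mol/min

Conversion of B: B consumed = 1ξ₁ = 0.664 × 877 → ξ₁ = 582.3 mol/min.
Yield of C: 2ξ₂ / 877 = 0.557 → ξ₂ = 244.2 mol/min.
Outlet amounts (n = n₀ + Σ ν·ξ):
  B: 877 − 1(582.3) = 294.7
  A: 0 + 1(582.3) − 1(244.2) = 338.1
  C: 0 + 2(244.2) = 488.5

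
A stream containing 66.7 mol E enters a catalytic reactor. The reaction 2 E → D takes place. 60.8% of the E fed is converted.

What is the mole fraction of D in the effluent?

0.437

E reacted = 0.608 × 66.7 = 40.55 mol; ν_E = −2, so ξ = 40.55/2 = 20.28 mol.
Outlet amounts (n = n₀ + ν ξ):
  E: 66.7 − 2(20.28) = 26.15
  D: 0 + 1(20.28) = 20.28
Total out = 46.42 mol; y_D = 20.28 / 46.42 = 0.4368.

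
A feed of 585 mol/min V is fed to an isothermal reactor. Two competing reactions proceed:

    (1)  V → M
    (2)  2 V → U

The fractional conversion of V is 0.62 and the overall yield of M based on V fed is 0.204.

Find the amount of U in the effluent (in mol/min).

122 mol/min

Yield of M: 1ξ₁ / 585 = 0.204 → ξ₁ = 119.3 mol/min.
Conversion of V: 1ξ₁ + 2ξ₂ = 0.62 × 585 = 362.7 → ξ₂ = 121.7 mol/min.
Outlet amounts (n = n₀ + Σ ν·ξ):
  V: 585 − 1(119.3) − 2(121.7) = 222.3
  M: 0 + 1(119.3) = 119.3
  U: 0 + 1(121.7) = 121.7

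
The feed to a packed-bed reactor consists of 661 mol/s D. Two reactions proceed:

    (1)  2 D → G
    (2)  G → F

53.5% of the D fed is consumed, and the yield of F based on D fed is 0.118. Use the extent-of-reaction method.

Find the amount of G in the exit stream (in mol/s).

Conversion of D: D consumed = 2ξ₁ = 0.535 × 661 → ξ₁ = 176.8 mol/s.
Yield of F: 1ξ₂ / 661 = 0.118 → ξ₂ = 78 mol/s.
Outlet amounts (n = n₀ + Σ ν·ξ):
  D: 661 − 2(176.8) = 307.4
  G: 0 + 1(176.8) − 1(78) = 98.82
  F: 0 + 1(78) = 78

98.8 mol/s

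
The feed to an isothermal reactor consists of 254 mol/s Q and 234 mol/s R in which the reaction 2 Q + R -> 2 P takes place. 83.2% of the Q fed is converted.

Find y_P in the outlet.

Q reacted = 0.832 × 254 = 211.3 mol/s; ν_Q = −2, so ξ = 211.3/2 = 105.7 mol/s.
Outlet amounts (n = n₀ + ν ξ):
  Q: 254 − 2(105.7) = 42.67
  R: 234 − 1(105.7) = 128.3
  P: 0 + 2(105.7) = 211.3
Total out = 382.3 mol/s; y_P = 211.3 / 382.3 = 0.5527.

0.553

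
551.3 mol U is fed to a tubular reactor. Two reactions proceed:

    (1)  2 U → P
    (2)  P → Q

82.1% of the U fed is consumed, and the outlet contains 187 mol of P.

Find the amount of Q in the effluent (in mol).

39.3 mol

Conversion of U: U consumed = 2ξ₁ = 0.821 × 551.3 → ξ₁ = 226.3 mol.
P balance: n_P = 0 + 1ξ₁ − 1ξ₂ = 187 → ξ₂ = (1·226.3 − 187)/1 = 39.31 mol.
Outlet amounts (n = n₀ + Σ ν·ξ):
  U: 551.3 − 2(226.3) = 98.68
  P: 0 + 1(226.3) − 1(39.31) = 187
  Q: 0 + 1(39.31) = 39.31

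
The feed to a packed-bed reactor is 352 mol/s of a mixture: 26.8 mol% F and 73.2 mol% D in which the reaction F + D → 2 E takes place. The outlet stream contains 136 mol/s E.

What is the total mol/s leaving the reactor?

352 mol/s

For E: n = n₀ + 2ξ → 136 = 0 + 2ξ, giving ξ = 68 mol/s.
Outlet amounts (n = n₀ + ν ξ):
  F: 94.34 − 1(68) = 26.34
  D: 257.7 − 1(68) = 189.7
  E: 0 + 2(68) = 136
Total out = 26.34 + 189.7 + 136 = 352 mol/s.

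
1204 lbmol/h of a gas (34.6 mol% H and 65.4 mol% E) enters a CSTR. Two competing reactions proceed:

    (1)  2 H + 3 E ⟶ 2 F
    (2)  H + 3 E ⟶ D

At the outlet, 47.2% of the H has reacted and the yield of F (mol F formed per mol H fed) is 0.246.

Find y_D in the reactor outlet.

Yield of F: 2ξ₁ / 416.6 = 0.246 → ξ₁ = 51.24 lbmol/h.
Conversion of H: 2ξ₁ + 1ξ₂ = 0.472 × 416.6 = 196.6 → ξ₂ = 94.15 lbmol/h.
Outlet amounts (n = n₀ + Σ ν·ξ):
  H: 416.6 − 2(51.24) − 1(94.15) = 220
  E: 787.4 − 3(51.24) − 3(94.15) = 351.3
  F: 0 + 2(51.24) = 102.5
  D: 0 + 1(94.15) = 94.15
Total out = 767.8 lbmol/h; y_D = 94.15 / 767.8 = 0.1226.

0.123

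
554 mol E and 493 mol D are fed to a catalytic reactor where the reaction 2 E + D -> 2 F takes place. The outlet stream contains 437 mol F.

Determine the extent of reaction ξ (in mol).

For F: n = n₀ + 2ξ → 437 = 0 + 2ξ, giving ξ = 218.5 mol.
Outlet amounts (n = n₀ + ν ξ):
  E: 554 − 2(218.5) = 117
  D: 493 − 1(218.5) = 274.5
  F: 0 + 2(218.5) = 437

ξ = 218 mol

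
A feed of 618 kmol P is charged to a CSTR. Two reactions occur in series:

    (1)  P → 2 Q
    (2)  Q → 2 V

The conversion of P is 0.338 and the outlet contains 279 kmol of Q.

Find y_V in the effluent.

Conversion of P: P consumed = 1ξ₁ = 0.338 × 618 → ξ₁ = 208.9 kmol.
Q balance: n_Q = 0 + 2ξ₁ − 1ξ₂ = 279 → ξ₂ = (2·208.9 − 279)/1 = 138.8 kmol.
Outlet amounts (n = n₀ + Σ ν·ξ):
  P: 618 − 1(208.9) = 409.1
  Q: 0 + 2(208.9) − 1(138.8) = 279
  V: 0 + 2(138.8) = 277.5
Total out = 965.7 kmol; y_V = 277.5 / 965.7 = 0.2874.

0.287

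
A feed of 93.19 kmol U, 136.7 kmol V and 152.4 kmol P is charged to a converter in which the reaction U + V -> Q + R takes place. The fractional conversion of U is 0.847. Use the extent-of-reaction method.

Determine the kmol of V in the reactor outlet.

U reacted = 0.847 × 93.19 = 78.93 kmol; ν_U = −1, so ξ = 78.93/1 = 78.93 kmol.
Outlet amounts (n = n₀ + ν ξ):
  U: 93.19 − 1(78.93) = 14.26
  V: 136.7 − 1(78.93) = 57.77
  Q: 0 + 1(78.93) = 78.93
  R: 0 + 1(78.93) = 78.93
  P: 152.4 (inert)

57.8 kmol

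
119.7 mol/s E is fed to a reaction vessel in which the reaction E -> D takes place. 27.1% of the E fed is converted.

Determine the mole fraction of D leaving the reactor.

E reacted = 0.271 × 119.7 = 32.44 mol/s; ν_E = −1, so ξ = 32.44/1 = 32.44 mol/s.
Outlet amounts (n = n₀ + ν ξ):
  E: 119.7 − 1(32.44) = 87.26
  D: 0 + 1(32.44) = 32.44
Total out = 119.7 mol/s; y_D = 32.44 / 119.7 = 0.271.

0.271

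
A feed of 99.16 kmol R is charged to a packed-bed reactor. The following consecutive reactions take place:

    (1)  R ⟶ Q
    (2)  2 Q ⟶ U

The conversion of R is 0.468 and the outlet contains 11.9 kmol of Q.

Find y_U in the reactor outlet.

0.211

Conversion of R: R consumed = 1ξ₁ = 0.468 × 99.16 → ξ₁ = 46.41 kmol.
Q balance: n_Q = 0 + 1ξ₁ − 2ξ₂ = 11.9 → ξ₂ = (1·46.41 − 11.9)/2 = 17.25 kmol.
Outlet amounts (n = n₀ + Σ ν·ξ):
  R: 99.16 − 1(46.41) = 52.75
  Q: 0 + 1(46.41) − 2(17.25) = 11.9
  U: 0 + 1(17.25) = 17.25
Total out = 81.91 kmol; y_U = 17.25 / 81.91 = 0.2106.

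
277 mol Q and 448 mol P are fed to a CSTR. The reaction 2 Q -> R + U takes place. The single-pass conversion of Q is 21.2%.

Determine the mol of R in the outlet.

Q reacted = 0.212 × 277 = 58.72 mol; ν_Q = −2, so ξ = 58.72/2 = 29.36 mol.
Outlet amounts (n = n₀ + ν ξ):
  Q: 277 − 2(29.36) = 218.3
  R: 0 + 1(29.36) = 29.36
  U: 0 + 1(29.36) = 29.36
  P: 448 (inert)

29.4 mol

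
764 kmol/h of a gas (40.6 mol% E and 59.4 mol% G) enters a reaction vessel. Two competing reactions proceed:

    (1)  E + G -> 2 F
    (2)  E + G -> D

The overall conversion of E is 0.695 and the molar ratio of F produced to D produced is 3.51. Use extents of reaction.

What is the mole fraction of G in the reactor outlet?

Conversion of E: E consumed = 0.695 × 310.2 = 215.6 kmol/h = 1ξ₁ + 1ξ₂.
Selectivity: 2ξ₁ / (1ξ₂) = 3.51 → ξ₁ = 1.755 ξ₂.
Substitute: (1·1.755 + 1) ξ₂ = 215.6 → ξ₂ = 78.25 kmol/h, ξ₁ = 137.3 kmol/h.
Outlet amounts (n = n₀ + Σ ν·ξ):
  E: 310.2 − 1(137.3) − 1(78.25) = 94.61
  G: 453.8 − 1(137.3) − 1(78.25) = 238.2
  F: 0 + 2(137.3) = 274.7
  D: 0 + 1(78.25) = 78.25
Total out = 685.8 kmol/h; y_G = 238.2 / 685.8 = 0.3474.

0.347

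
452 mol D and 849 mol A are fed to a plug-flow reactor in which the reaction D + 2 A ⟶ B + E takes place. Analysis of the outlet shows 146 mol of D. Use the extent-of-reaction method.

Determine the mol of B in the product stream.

306 mol

For D: n = n₀ − 1ξ → 146 = 452 − 1ξ, giving ξ = 306 mol.
Outlet amounts (n = n₀ + ν ξ):
  D: 452 − 1(306) = 146
  A: 849 − 2(306) = 237
  B: 0 + 1(306) = 306
  E: 0 + 1(306) = 306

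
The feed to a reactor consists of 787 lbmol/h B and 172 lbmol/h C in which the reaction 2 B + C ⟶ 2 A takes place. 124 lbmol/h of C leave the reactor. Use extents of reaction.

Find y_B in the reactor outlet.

0.759

For C: n = n₀ − 1ξ → 124 = 172 − 1ξ, giving ξ = 48 lbmol/h.
Outlet amounts (n = n₀ + ν ξ):
  B: 787 − 2(48) = 691
  C: 172 − 1(48) = 124
  A: 0 + 2(48) = 96
Total out = 911 lbmol/h; y_B = 691 / 911 = 0.7585.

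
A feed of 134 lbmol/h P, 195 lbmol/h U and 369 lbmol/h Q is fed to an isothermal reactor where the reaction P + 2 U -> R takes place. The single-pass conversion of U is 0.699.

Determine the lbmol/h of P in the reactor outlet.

65.8 lbmol/h

U reacted = 0.699 × 195 = 136.3 lbmol/h; ν_U = −2, so ξ = 136.3/2 = 68.15 lbmol/h.
Outlet amounts (n = n₀ + ν ξ):
  P: 134 − 1(68.15) = 65.85
  U: 195 − 2(68.15) = 58.7
  R: 0 + 1(68.15) = 68.15
  Q: 369 (inert)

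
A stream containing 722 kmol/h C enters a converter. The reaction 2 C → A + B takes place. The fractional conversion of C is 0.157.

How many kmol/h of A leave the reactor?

56.7 kmol/h

C reacted = 0.157 × 722 = 113.4 kmol/h; ν_C = −2, so ξ = 113.4/2 = 56.68 kmol/h.
Outlet amounts (n = n₀ + ν ξ):
  C: 722 − 2(56.68) = 608.6
  A: 0 + 1(56.68) = 56.68
  B: 0 + 1(56.68) = 56.68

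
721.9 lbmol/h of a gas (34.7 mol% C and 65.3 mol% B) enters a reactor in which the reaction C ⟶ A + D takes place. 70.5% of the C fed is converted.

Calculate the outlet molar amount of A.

C reacted = 0.705 × 250.5 = 176.6 lbmol/h; ν_C = −1, so ξ = 176.6/1 = 176.6 lbmol/h.
Outlet amounts (n = n₀ + ν ξ):
  C: 250.5 − 1(176.6) = 73.9
  A: 0 + 1(176.6) = 176.6
  D: 0 + 1(176.6) = 176.6
  B: 471.4 (inert)

177 lbmol/h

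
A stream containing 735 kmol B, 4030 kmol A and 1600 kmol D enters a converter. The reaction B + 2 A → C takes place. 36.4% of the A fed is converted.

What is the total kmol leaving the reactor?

4900 kmol

A reacted = 0.364 × 4030 = 1467 kmol; ν_A = −2, so ξ = 1467/2 = 733.5 kmol.
Outlet amounts (n = n₀ + ν ξ):
  B: 735 − 1(733.5) = 1.54
  A: 4030 − 2(733.5) = 2563
  C: 0 + 1(733.5) = 733.5
  D: 1600 (inert)
Total out = 1.54 + 2563 + 733.5 + 1600 = 4898 kmol.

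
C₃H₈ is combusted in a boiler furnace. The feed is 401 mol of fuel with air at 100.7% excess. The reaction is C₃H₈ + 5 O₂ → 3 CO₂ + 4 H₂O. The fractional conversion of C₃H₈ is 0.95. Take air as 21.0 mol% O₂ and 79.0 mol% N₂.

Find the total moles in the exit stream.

Stoichiometric O₂ = 5 × 401 = 2005 mol; O₂ fed = 2005 × 2.007 = 4024 mol.
N₂ fed = 4024 × 79/21 = 15140 mol.
Fuel reacted = 0.95 × 401 → ξ = 380.9 mol.
Outlet (n = n₀ + ν ξ):
  C₃H₈: 401 − 1(380.9) = 20.05
  O₂: 4024 − 5(380.9) = 2119
  N₂: 15140 (inert)
  CO₂: 0 + 3(380.9) = 1143
  H₂O: 0 + 4(380.9) = 1524
Total out = 20.05 + 2119 + 15140 + 1143 + 1524 = 19940 mol.

19900 mol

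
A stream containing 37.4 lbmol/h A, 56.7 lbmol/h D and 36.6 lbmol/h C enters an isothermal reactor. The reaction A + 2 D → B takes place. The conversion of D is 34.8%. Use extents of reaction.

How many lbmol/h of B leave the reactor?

9.87 lbmol/h

D reacted = 0.348 × 56.7 = 19.73 lbmol/h; ν_D = −2, so ξ = 19.73/2 = 9.866 lbmol/h.
Outlet amounts (n = n₀ + ν ξ):
  A: 37.4 − 1(9.866) = 27.53
  D: 56.7 − 2(9.866) = 36.97
  B: 0 + 1(9.866) = 9.866
  C: 36.6 (inert)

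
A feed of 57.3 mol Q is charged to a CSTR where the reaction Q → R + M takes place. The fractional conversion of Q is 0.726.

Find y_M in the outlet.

0.421

Q reacted = 0.726 × 57.3 = 41.6 mol; ν_Q = −1, so ξ = 41.6/1 = 41.6 mol.
Outlet amounts (n = n₀ + ν ξ):
  Q: 57.3 − 1(41.6) = 15.7
  R: 0 + 1(41.6) = 41.6
  M: 0 + 1(41.6) = 41.6
Total out = 98.9 mol; y_M = 41.6 / 98.9 = 0.4206.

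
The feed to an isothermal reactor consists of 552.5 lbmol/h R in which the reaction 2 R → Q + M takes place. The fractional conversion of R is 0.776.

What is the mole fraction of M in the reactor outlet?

0.388

R reacted = 0.776 × 552.5 = 428.7 lbmol/h; ν_R = −2, so ξ = 428.7/2 = 214.4 lbmol/h.
Outlet amounts (n = n₀ + ν ξ):
  R: 552.5 − 2(214.4) = 123.8
  Q: 0 + 1(214.4) = 214.4
  M: 0 + 1(214.4) = 214.4
Total out = 552.5 lbmol/h; y_M = 214.4 / 552.5 = 0.388.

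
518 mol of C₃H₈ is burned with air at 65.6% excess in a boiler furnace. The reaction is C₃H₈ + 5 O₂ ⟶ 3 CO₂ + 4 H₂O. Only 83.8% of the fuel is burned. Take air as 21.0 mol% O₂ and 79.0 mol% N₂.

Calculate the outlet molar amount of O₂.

Stoichiometric O₂ = 5 × 518 = 2590 mol; O₂ fed = 2590 × 1.656 = 4289 mol.
N₂ fed = 4289 × 79/21 = 16130 mol.
Fuel reacted = 0.838 × 518 → ξ = 434.1 mol.
Outlet (n = n₀ + ν ξ):
  C₃H₈: 518 − 1(434.1) = 83.92
  O₂: 4289 − 5(434.1) = 2119
  N₂: 16130 (inert)
  CO₂: 0 + 3(434.1) = 1302
  H₂O: 0 + 4(434.1) = 1736

2120 mol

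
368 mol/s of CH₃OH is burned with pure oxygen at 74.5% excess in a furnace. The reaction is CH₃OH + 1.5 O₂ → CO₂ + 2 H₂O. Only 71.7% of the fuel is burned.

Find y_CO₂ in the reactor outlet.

0.18

Stoichiometric O₂ = 1.5 × 368 = 552 mol/s; O₂ fed = 552 × 1.745 = 963.2 mol/s.
Fuel reacted = 0.717 × 368 → ξ = 263.9 mol/s.
Outlet (n = n₀ + ν ξ):
  CH₃OH: 368 − 1(263.9) = 104.1
  O₂: 963.2 − 1.5(263.9) = 567.5
  CO₂: 0 + 1(263.9) = 263.9
  H₂O: 0 + 2(263.9) = 527.7
Total out = 1463 mol/s; y_CO₂ = 263.9 / 1463 = 0.1803.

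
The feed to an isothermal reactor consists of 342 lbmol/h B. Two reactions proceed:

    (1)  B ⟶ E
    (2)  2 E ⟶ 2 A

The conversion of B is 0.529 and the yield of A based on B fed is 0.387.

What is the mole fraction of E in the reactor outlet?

0.142

Conversion of B: B consumed = 1ξ₁ = 0.529 × 342 → ξ₁ = 180.9 lbmol/h.
Yield of A: 2ξ₂ / 342 = 0.387 → ξ₂ = 66.18 lbmol/h.
Outlet amounts (n = n₀ + Σ ν·ξ):
  B: 342 − 1(180.9) = 161.1
  E: 0 + 1(180.9) − 2(66.18) = 48.56
  A: 0 + 2(66.18) = 132.4
Total out = 342 lbmol/h; y_E = 48.56 / 342 = 0.142.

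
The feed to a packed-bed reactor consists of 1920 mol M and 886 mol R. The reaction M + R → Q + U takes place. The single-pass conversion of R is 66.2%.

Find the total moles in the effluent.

2810 mol

R reacted = 0.662 × 886 = 586.5 mol; ν_R = −1, so ξ = 586.5/1 = 586.5 mol.
Outlet amounts (n = n₀ + ν ξ):
  M: 1920 − 1(586.5) = 1333
  R: 886 − 1(586.5) = 299.5
  Q: 0 + 1(586.5) = 586.5
  U: 0 + 1(586.5) = 586.5
Total out = 1333 + 299.5 + 586.5 + 586.5 = 2806 mol.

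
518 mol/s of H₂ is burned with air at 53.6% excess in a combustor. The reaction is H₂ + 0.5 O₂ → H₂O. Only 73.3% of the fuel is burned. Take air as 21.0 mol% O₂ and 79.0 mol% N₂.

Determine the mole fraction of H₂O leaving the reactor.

0.171

Stoichiometric O₂ = 0.5 × 518 = 259 mol/s; O₂ fed = 259 × 1.536 = 397.8 mol/s.
N₂ fed = 397.8 × 79/21 = 1497 mol/s.
Fuel reacted = 0.733 × 518 → ξ = 379.7 mol/s.
Outlet (n = n₀ + ν ξ):
  H₂: 518 − 1(379.7) = 138.3
  O₂: 397.8 − 0.5(379.7) = 208
  N₂: 1497 (inert)
  H₂O: 0 + 1(379.7) = 379.7
Total out = 2223 mol/s; y_H₂O = 379.7 / 2223 = 0.1708.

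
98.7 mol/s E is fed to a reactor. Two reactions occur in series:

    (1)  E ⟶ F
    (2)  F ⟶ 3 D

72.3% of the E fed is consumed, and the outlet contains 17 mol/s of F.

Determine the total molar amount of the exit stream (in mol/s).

Conversion of E: E consumed = 1ξ₁ = 0.723 × 98.7 → ξ₁ = 71.36 mol/s.
F balance: n_F = 0 + 1ξ₁ − 1ξ₂ = 17 → ξ₂ = (1·71.36 − 17)/1 = 54.36 mol/s.
Outlet amounts (n = n₀ + Σ ν·ξ):
  E: 98.7 − 1(71.36) = 27.34
  F: 0 + 1(71.36) − 1(54.36) = 17
  D: 0 + 3(54.36) = 163.1
Total out = 27.34 + 17 + 163.1 = 207.4 mol/s.

207 mol/s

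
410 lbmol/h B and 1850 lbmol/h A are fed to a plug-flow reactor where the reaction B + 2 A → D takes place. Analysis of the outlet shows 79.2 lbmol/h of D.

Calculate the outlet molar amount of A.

For D: n = n₀ + 1ξ → 79.2 = 0 + 1ξ, giving ξ = 79.2 lbmol/h.
Outlet amounts (n = n₀ + ν ξ):
  B: 410 − 1(79.2) = 330.8
  A: 1850 − 2(79.2) = 1692
  D: 0 + 1(79.2) = 79.2

1690 lbmol/h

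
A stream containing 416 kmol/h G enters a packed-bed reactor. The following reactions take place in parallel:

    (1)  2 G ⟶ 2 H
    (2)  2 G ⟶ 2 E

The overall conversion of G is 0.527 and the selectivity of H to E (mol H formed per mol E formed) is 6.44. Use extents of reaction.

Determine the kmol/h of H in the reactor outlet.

190 kmol/h

Conversion of G: G consumed = 0.527 × 416 = 219.2 kmol/h = 2ξ₁ + 2ξ₂.
Selectivity: 2ξ₁ / (2ξ₂) = 6.44 → ξ₁ = 6.44 ξ₂.
Substitute: (2·6.44 + 2) ξ₂ = 219.2 → ξ₂ = 14.73 kmol/h, ξ₁ = 94.88 kmol/h.
Outlet amounts (n = n₀ + Σ ν·ξ):
  G: 416 − 2(94.88) − 2(14.73) = 196.8
  H: 0 + 2(94.88) = 189.8
  E: 0 + 2(14.73) = 29.47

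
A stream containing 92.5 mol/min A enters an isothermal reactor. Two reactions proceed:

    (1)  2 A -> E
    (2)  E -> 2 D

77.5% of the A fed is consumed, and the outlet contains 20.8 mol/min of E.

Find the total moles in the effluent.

Conversion of A: A consumed = 2ξ₁ = 0.775 × 92.5 → ξ₁ = 35.84 mol/min.
E balance: n_E = 0 + 1ξ₁ − 1ξ₂ = 20.8 → ξ₂ = (1·35.84 − 20.8)/1 = 15.04 mol/min.
Outlet amounts (n = n₀ + Σ ν·ξ):
  A: 92.5 − 2(35.84) = 20.81
  E: 0 + 1(35.84) − 1(15.04) = 20.8
  D: 0 + 2(15.04) = 30.09
Total out = 20.81 + 20.8 + 30.09 = 71.7 mol/min.

71.7 mol/min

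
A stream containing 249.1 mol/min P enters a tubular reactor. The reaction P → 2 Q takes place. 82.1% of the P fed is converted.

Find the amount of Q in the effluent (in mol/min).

P reacted = 0.821 × 249.1 = 204.5 mol/min; ν_P = −1, so ξ = 204.5/1 = 204.5 mol/min.
Outlet amounts (n = n₀ + ν ξ):
  P: 249.1 − 1(204.5) = 44.59
  Q: 0 + 2(204.5) = 409

409 mol/min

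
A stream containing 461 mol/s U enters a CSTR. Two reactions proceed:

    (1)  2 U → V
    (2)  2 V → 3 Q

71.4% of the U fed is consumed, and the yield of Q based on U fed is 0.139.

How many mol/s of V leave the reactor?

Conversion of U: U consumed = 2ξ₁ = 0.714 × 461 → ξ₁ = 164.6 mol/s.
Yield of Q: 3ξ₂ / 461 = 0.139 → ξ₂ = 21.36 mol/s.
Outlet amounts (n = n₀ + Σ ν·ξ):
  U: 461 − 2(164.6) = 131.8
  V: 0 + 1(164.6) − 2(21.36) = 121.9
  Q: 0 + 3(21.36) = 64.08

122 mol/s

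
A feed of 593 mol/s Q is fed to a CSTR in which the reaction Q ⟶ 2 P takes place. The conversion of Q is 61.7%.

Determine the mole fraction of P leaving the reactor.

0.763

Q reacted = 0.617 × 593 = 365.9 mol/s; ν_Q = −1, so ξ = 365.9/1 = 365.9 mol/s.
Outlet amounts (n = n₀ + ν ξ):
  Q: 593 − 1(365.9) = 227.1
  P: 0 + 2(365.9) = 731.8
Total out = 958.9 mol/s; y_P = 731.8 / 958.9 = 0.7631.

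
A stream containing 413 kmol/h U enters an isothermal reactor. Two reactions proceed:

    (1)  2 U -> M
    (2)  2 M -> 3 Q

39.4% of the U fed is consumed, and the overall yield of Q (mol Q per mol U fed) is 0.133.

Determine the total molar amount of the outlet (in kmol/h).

350 kmol/h

Conversion of U: U consumed = 2ξ₁ = 0.394 × 413 → ξ₁ = 81.36 kmol/h.
Yield of Q: 3ξ₂ / 413 = 0.133 → ξ₂ = 18.31 kmol/h.
Outlet amounts (n = n₀ + Σ ν·ξ):
  U: 413 − 2(81.36) = 250.3
  M: 0 + 1(81.36) − 2(18.31) = 44.74
  Q: 0 + 3(18.31) = 54.93
Total out = 250.3 + 44.74 + 54.93 = 349.9 kmol/h.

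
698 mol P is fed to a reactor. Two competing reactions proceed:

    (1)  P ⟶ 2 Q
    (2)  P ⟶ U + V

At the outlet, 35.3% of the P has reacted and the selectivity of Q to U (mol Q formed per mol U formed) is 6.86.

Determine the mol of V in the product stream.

55.6 mol

Conversion of P: P consumed = 0.353 × 698 = 246.4 mol = 1ξ₁ + 1ξ₂.
Selectivity: 2ξ₁ / (1ξ₂) = 6.86 → ξ₁ = 3.43 ξ₂.
Substitute: (1·3.43 + 1) ξ₂ = 246.4 → ξ₂ = 55.62 mol, ξ₁ = 190.8 mol.
Outlet amounts (n = n₀ + Σ ν·ξ):
  P: 698 − 1(190.8) − 1(55.62) = 451.6
  Q: 0 + 2(190.8) = 381.5
  U: 0 + 1(55.62) = 55.62
  V: 0 + 1(55.62) = 55.62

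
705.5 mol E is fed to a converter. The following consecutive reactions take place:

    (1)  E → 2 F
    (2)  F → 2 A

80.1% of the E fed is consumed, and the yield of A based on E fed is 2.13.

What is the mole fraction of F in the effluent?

0.187

Conversion of E: E consumed = 1ξ₁ = 0.801 × 705.5 → ξ₁ = 565.1 mol.
Yield of A: 2ξ₂ / 705.5 = 2.13 → ξ₂ = 751.4 mol.
Outlet amounts (n = n₀ + Σ ν·ξ):
  E: 705.5 − 1(565.1) = 140.4
  F: 0 + 2(565.1) − 1(751.4) = 378.9
  A: 0 + 2(751.4) = 1503
Total out = 2022 mol; y_F = 378.9 / 2022 = 0.1874.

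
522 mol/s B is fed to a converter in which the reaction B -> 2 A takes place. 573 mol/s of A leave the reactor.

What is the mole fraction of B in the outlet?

For A: n = n₀ + 2ξ → 573 = 0 + 2ξ, giving ξ = 286.5 mol/s.
Outlet amounts (n = n₀ + ν ξ):
  B: 522 − 1(286.5) = 235.5
  A: 0 + 2(286.5) = 573
Total out = 808.5 mol/s; y_B = 235.5 / 808.5 = 0.2913.

0.291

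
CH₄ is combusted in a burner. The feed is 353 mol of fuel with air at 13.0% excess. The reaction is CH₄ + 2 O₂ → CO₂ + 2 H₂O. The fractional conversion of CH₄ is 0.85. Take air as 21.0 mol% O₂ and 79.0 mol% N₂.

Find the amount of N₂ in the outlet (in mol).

3000 mol

Stoichiometric O₂ = 2 × 353 = 706 mol; O₂ fed = 706 × 1.130 = 797.8 mol.
N₂ fed = 797.8 × 79/21 = 3001 mol.
Fuel reacted = 0.85 × 353 → ξ = 300.1 mol.
Outlet (n = n₀ + ν ξ):
  CH₄: 353 − 1(300.1) = 52.95
  O₂: 797.8 − 2(300.1) = 197.7
  N₂: 3001 (inert)
  CO₂: 0 + 1(300.1) = 300.1
  H₂O: 0 + 2(300.1) = 600.1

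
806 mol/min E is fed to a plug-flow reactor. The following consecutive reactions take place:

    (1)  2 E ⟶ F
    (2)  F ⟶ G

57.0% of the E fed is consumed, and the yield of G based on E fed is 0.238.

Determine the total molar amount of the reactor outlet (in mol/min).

Conversion of E: E consumed = 2ξ₁ = 0.57 × 806 → ξ₁ = 229.7 mol/min.
Yield of G: 1ξ₂ / 806 = 0.238 → ξ₂ = 191.8 mol/min.
Outlet amounts (n = n₀ + Σ ν·ξ):
  E: 806 − 2(229.7) = 346.6
  F: 0 + 1(229.7) − 1(191.8) = 37.88
  G: 0 + 1(191.8) = 191.8
Total out = 346.6 + 37.88 + 191.8 = 576.3 mol/min.

576 mol/min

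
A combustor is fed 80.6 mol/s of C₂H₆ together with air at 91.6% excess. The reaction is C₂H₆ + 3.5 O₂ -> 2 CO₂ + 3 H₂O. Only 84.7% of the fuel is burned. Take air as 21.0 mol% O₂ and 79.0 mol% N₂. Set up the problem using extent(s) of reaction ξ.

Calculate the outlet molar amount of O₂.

Stoichiometric O₂ = 3.5 × 80.6 = 282.1 mol/s; O₂ fed = 282.1 × 1.916 = 540.5 mol/s.
N₂ fed = 540.5 × 79/21 = 2033 mol/s.
Fuel reacted = 0.847 × 80.6 → ξ = 68.27 mol/s.
Outlet (n = n₀ + ν ξ):
  C₂H₆: 80.6 − 1(68.27) = 12.33
  O₂: 540.5 − 3.5(68.27) = 301.6
  N₂: 2033 (inert)
  CO₂: 0 + 2(68.27) = 136.5
  H₂O: 0 + 3(68.27) = 204.8

302 mol/s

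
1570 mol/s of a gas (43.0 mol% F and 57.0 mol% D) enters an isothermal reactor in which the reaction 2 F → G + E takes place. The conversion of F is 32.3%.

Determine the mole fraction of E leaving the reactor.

0.0694

F reacted = 0.323 × 675.1 = 218.1 mol/s; ν_F = −2, so ξ = 218.1/2 = 109 mol/s.
Outlet amounts (n = n₀ + ν ξ):
  F: 675.1 − 2(109) = 457
  G: 0 + 1(109) = 109
  E: 0 + 1(109) = 109
  D: 894.9 (inert)
Total out = 1570 mol/s; y_E = 109 / 1570 = 0.06945.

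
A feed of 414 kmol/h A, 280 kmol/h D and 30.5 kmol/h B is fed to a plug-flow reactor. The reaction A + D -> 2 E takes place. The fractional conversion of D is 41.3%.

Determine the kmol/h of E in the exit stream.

231 kmol/h

D reacted = 0.413 × 280 = 115.6 kmol/h; ν_D = −1, so ξ = 115.6/1 = 115.6 kmol/h.
Outlet amounts (n = n₀ + ν ξ):
  A: 414 − 1(115.6) = 298.4
  D: 280 − 1(115.6) = 164.4
  E: 0 + 2(115.6) = 231.3
  B: 30.5 (inert)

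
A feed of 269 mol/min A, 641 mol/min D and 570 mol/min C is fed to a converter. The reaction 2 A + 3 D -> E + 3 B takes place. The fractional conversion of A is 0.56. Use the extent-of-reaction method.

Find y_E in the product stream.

A reacted = 0.56 × 269 = 150.6 mol/min; ν_A = −2, so ξ = 150.6/2 = 75.32 mol/min.
Outlet amounts (n = n₀ + ν ξ):
  A: 269 − 2(75.32) = 118.4
  D: 641 − 3(75.32) = 415
  E: 0 + 1(75.32) = 75.32
  B: 0 + 3(75.32) = 226
  C: 570 (inert)
Total out = 1405 mol/min; y_E = 75.32 / 1405 = 0.05362.

0.0536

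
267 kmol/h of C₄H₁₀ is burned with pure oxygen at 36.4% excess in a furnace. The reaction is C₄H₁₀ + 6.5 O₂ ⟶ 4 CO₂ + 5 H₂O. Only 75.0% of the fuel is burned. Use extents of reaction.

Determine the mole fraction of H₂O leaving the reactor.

Stoichiometric O₂ = 6.5 × 267 = 1736 kmol/h; O₂ fed = 1736 × 1.364 = 2367 kmol/h.
Fuel reacted = 0.75 × 267 → ξ = 200.2 kmol/h.
Outlet (n = n₀ + ν ξ):
  C₄H₁₀: 267 − 1(200.2) = 66.75
  O₂: 2367 − 6.5(200.2) = 1066
  CO₂: 0 + 4(200.2) = 801
  H₂O: 0 + 5(200.2) = 1001
Total out = 2935 kmol/h; y_H₂O = 1001 / 2935 = 0.3412.

0.341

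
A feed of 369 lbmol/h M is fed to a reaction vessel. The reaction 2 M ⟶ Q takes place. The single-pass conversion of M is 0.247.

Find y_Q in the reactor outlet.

M reacted = 0.247 × 369 = 91.14 lbmol/h; ν_M = −2, so ξ = 91.14/2 = 45.57 lbmol/h.
Outlet amounts (n = n₀ + ν ξ):
  M: 369 − 2(45.57) = 277.9
  Q: 0 + 1(45.57) = 45.57
Total out = 323.4 lbmol/h; y_Q = 45.57 / 323.4 = 0.1409.

0.141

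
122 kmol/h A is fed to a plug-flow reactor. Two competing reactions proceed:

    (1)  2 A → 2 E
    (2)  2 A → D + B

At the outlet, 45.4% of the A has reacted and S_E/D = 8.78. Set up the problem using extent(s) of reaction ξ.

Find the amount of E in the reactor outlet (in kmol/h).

Conversion of A: A consumed = 0.454 × 122 = 55.39 kmol/h = 2ξ₁ + 2ξ₂.
Selectivity: 2ξ₁ / (1ξ₂) = 8.78 → ξ₁ = 4.39 ξ₂.
Substitute: (2·4.39 + 2) ξ₂ = 55.39 → ξ₂ = 5.138 kmol/h, ξ₁ = 22.56 kmol/h.
Outlet amounts (n = n₀ + Σ ν·ξ):
  A: 122 − 2(22.56) − 2(5.138) = 66.61
  E: 0 + 2(22.56) = 45.11
  D: 0 + 1(5.138) = 5.138
  B: 0 + 1(5.138) = 5.138

45.1 kmol/h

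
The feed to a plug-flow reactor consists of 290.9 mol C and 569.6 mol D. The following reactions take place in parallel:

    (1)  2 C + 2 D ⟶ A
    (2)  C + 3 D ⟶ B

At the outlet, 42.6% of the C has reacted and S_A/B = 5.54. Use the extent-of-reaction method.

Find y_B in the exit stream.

Conversion of C: C consumed = 0.426 × 290.9 = 123.9 mol = 2ξ₁ + 1ξ₂.
Selectivity: 1ξ₁ / (1ξ₂) = 5.54 → ξ₁ = 5.54 ξ₂.
Substitute: (2·5.54 + 1) ξ₂ = 123.9 → ξ₂ = 10.26 mol, ξ₁ = 56.83 mol.
Outlet amounts (n = n₀ + Σ ν·ξ):
  C: 290.9 − 2(56.83) − 1(10.26) = 167
  D: 569.6 − 2(56.83) − 3(10.26) = 425.2
  A: 0 + 1(56.83) = 56.83
  B: 0 + 1(10.26) = 10.26
Total out = 659.2 mol; y_B = 10.26 / 659.2 = 0.01556.

0.0156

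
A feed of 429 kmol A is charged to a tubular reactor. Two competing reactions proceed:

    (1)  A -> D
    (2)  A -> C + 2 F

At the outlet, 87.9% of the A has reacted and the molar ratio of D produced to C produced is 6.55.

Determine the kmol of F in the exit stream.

99.9 kmol

Conversion of A: A consumed = 0.879 × 429 = 377.1 kmol = 1ξ₁ + 1ξ₂.
Selectivity: 1ξ₁ / (1ξ₂) = 6.55 → ξ₁ = 6.55 ξ₂.
Substitute: (1·6.55 + 1) ξ₂ = 377.1 → ξ₂ = 49.95 kmol, ξ₁ = 327.1 kmol.
Outlet amounts (n = n₀ + Σ ν·ξ):
  A: 429 − 1(327.1) − 1(49.95) = 51.91
  D: 0 + 1(327.1) = 327.1
  C: 0 + 1(49.95) = 49.95
  F: 0 + 2(49.95) = 99.89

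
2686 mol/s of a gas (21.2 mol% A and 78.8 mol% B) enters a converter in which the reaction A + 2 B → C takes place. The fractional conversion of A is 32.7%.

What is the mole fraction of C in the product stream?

A reacted = 0.327 × 569.4 = 186.2 mol/s; ν_A = −1, so ξ = 186.2/1 = 186.2 mol/s.
Outlet amounts (n = n₀ + ν ξ):
  A: 569.4 − 1(186.2) = 383.2
  B: 2117 − 2(186.2) = 1744
  C: 0 + 1(186.2) = 186.2
Total out = 2314 mol/s; y_C = 186.2 / 2314 = 0.08048.

0.0805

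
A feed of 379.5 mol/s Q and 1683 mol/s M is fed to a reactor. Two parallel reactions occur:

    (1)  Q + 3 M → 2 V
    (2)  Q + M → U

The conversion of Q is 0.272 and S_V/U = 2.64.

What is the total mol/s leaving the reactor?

1900 mol/s

Conversion of Q: Q consumed = 0.272 × 379.5 = 103.2 mol/s = 1ξ₁ + 1ξ₂.
Selectivity: 2ξ₁ / (1ξ₂) = 2.64 → ξ₁ = 1.32 ξ₂.
Substitute: (1·1.32 + 1) ξ₂ = 103.2 → ξ₂ = 44.49 mol/s, ξ₁ = 58.73 mol/s.
Outlet amounts (n = n₀ + Σ ν·ξ):
  Q: 379.5 − 1(58.73) − 1(44.49) = 276.3
  M: 1683 − 3(58.73) − 1(44.49) = 1462
  V: 0 + 2(58.73) = 117.5
  U: 0 + 1(44.49) = 44.49
Total out = 276.3 + 1462 + 117.5 + 44.49 = 1901 mol/s.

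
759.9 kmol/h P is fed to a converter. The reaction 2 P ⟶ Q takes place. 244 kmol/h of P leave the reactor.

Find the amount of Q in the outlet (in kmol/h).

258 kmol/h

For P: n = n₀ − 2ξ → 244 = 759.9 − 2ξ, giving ξ = 257.9 kmol/h.
Outlet amounts (n = n₀ + ν ξ):
  P: 759.9 − 2(257.9) = 244
  Q: 0 + 1(257.9) = 257.9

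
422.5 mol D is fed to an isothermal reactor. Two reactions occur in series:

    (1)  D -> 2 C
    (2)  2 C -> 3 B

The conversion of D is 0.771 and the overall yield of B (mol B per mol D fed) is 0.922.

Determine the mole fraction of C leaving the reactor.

Conversion of D: D consumed = 1ξ₁ = 0.771 × 422.5 → ξ₁ = 325.7 mol.
Yield of B: 3ξ₂ / 422.5 = 0.922 → ξ₂ = 129.8 mol.
Outlet amounts (n = n₀ + Σ ν·ξ):
  D: 422.5 − 1(325.7) = 96.75
  C: 0 + 2(325.7) − 2(129.8) = 391.8
  B: 0 + 3(129.8) = 389.5
Total out = 878.1 mol; y_C = 391.8 / 878.1 = 0.4462.

0.446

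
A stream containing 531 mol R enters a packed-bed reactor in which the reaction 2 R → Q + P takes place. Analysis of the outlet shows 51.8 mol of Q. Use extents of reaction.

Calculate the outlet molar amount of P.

51.8 mol

For Q: n = n₀ + 1ξ → 51.8 = 0 + 1ξ, giving ξ = 51.8 mol.
Outlet amounts (n = n₀ + ν ξ):
  R: 531 − 2(51.8) = 427.4
  Q: 0 + 1(51.8) = 51.8
  P: 0 + 1(51.8) = 51.8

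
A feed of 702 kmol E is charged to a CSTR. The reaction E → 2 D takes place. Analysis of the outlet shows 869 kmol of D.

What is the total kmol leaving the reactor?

1140 kmol

For D: n = n₀ + 2ξ → 869 = 0 + 2ξ, giving ξ = 434.5 kmol.
Outlet amounts (n = n₀ + ν ξ):
  E: 702 − 1(434.5) = 267.5
  D: 0 + 2(434.5) = 869
Total out = 267.5 + 869 = 1136 kmol.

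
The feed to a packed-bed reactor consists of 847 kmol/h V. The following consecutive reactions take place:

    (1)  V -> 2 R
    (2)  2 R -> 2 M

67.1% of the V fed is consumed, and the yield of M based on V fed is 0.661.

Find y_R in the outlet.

0.408

Conversion of V: V consumed = 1ξ₁ = 0.671 × 847 → ξ₁ = 568.3 kmol/h.
Yield of M: 2ξ₂ / 847 = 0.661 → ξ₂ = 279.9 kmol/h.
Outlet amounts (n = n₀ + Σ ν·ξ):
  V: 847 − 1(568.3) = 278.7
  R: 0 + 2(568.3) − 2(279.9) = 576.8
  M: 0 + 2(279.9) = 559.9
Total out = 1415 kmol/h; y_R = 576.8 / 1415 = 0.4075.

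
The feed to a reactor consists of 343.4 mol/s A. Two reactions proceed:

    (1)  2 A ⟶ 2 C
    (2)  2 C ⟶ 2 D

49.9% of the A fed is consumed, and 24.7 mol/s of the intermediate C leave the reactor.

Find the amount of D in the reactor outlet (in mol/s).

147 mol/s

Conversion of A: A consumed = 2ξ₁ = 0.499 × 343.4 → ξ₁ = 85.68 mol/s.
C balance: n_C = 0 + 2ξ₁ − 2ξ₂ = 24.7 → ξ₂ = (2·85.68 − 24.7)/2 = 73.33 mol/s.
Outlet amounts (n = n₀ + Σ ν·ξ):
  A: 343.4 − 2(85.68) = 172
  C: 0 + 2(85.68) − 2(73.33) = 24.7
  D: 0 + 2(73.33) = 146.7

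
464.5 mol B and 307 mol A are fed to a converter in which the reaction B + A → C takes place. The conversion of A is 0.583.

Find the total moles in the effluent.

A reacted = 0.583 × 307 = 179 mol; ν_A = −1, so ξ = 179/1 = 179 mol.
Outlet amounts (n = n₀ + ν ξ):
  B: 464.5 − 1(179) = 285.5
  A: 307 − 1(179) = 128
  C: 0 + 1(179) = 179
Total out = 285.5 + 128 + 179 = 592.5 mol.

593 mol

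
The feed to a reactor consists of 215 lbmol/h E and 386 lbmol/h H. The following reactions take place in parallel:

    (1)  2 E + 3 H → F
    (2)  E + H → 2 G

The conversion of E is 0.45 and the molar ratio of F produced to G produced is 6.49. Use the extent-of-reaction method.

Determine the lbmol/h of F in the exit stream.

46.6 lbmol/h

Conversion of E: E consumed = 0.45 × 215 = 96.75 lbmol/h = 2ξ₁ + 1ξ₂.
Selectivity: 1ξ₁ / (2ξ₂) = 6.49 → ξ₁ = 12.98 ξ₂.
Substitute: (2·12.98 + 1) ξ₂ = 96.75 → ξ₂ = 3.589 lbmol/h, ξ₁ = 46.58 lbmol/h.
Outlet amounts (n = n₀ + Σ ν·ξ):
  E: 215 − 2(46.58) − 1(3.589) = 118.3
  H: 386 − 3(46.58) − 1(3.589) = 242.7
  F: 0 + 1(46.58) = 46.58
  G: 0 + 2(3.589) = 7.177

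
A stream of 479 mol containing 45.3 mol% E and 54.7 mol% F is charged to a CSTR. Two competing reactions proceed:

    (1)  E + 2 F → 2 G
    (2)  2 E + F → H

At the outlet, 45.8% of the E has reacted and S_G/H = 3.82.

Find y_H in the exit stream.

Conversion of E: E consumed = 0.458 × 217 = 99.38 mol = 1ξ₁ + 2ξ₂.
Selectivity: 2ξ₁ / (1ξ₂) = 3.82 → ξ₁ = 1.91 ξ₂.
Substitute: (1·1.91 + 2) ξ₂ = 99.38 → ξ₂ = 25.42 mol, ξ₁ = 48.55 mol.
Outlet amounts (n = n₀ + Σ ν·ξ):
  E: 217 − 1(48.55) − 2(25.42) = 117.6
  F: 262 − 2(48.55) − 1(25.42) = 139.5
  G: 0 + 2(48.55) = 97.09
  H: 0 + 1(25.42) = 25.42
Total out = 379.6 mol; y_H = 25.42 / 379.6 = 0.06695.

0.067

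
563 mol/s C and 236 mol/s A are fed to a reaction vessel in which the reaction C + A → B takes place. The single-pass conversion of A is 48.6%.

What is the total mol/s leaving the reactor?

684 mol/s

A reacted = 0.486 × 236 = 114.7 mol/s; ν_A = −1, so ξ = 114.7/1 = 114.7 mol/s.
Outlet amounts (n = n₀ + ν ξ):
  C: 563 − 1(114.7) = 448.3
  A: 236 − 1(114.7) = 121.3
  B: 0 + 1(114.7) = 114.7
Total out = 448.3 + 121.3 + 114.7 = 684.3 mol/s.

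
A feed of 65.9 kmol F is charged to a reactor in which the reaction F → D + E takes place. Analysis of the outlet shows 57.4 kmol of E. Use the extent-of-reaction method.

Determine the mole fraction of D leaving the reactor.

0.466

For E: n = n₀ + 1ξ → 57.4 = 0 + 1ξ, giving ξ = 57.4 kmol.
Outlet amounts (n = n₀ + ν ξ):
  F: 65.9 − 1(57.4) = 8.5
  D: 0 + 1(57.4) = 57.4
  E: 0 + 1(57.4) = 57.4
Total out = 123.3 kmol; y_D = 57.4 / 123.3 = 0.4655.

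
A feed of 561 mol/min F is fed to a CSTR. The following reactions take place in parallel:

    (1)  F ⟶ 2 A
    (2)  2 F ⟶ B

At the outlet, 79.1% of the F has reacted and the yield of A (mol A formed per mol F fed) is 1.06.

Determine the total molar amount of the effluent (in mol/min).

Yield of A: 2ξ₁ / 561 = 1.06 → ξ₁ = 297.3 mol/min.
Conversion of F: 1ξ₁ + 2ξ₂ = 0.791 × 561 = 443.8 → ξ₂ = 73.21 mol/min.
Outlet amounts (n = n₀ + Σ ν·ξ):
  F: 561 − 1(297.3) − 2(73.21) = 117.2
  A: 0 + 2(297.3) = 594.7
  B: 0 + 1(73.21) = 73.21
Total out = 117.2 + 594.7 + 73.21 = 785.1 mol/min.

785 mol/min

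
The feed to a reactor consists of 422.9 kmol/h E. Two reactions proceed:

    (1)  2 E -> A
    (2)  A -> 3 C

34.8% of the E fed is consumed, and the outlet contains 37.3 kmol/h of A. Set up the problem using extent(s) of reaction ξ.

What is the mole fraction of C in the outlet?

0.258

Conversion of E: E consumed = 2ξ₁ = 0.348 × 422.9 → ξ₁ = 73.58 kmol/h.
A balance: n_A = 0 + 1ξ₁ − 1ξ₂ = 37.3 → ξ₂ = (1·73.58 − 37.3)/1 = 36.28 kmol/h.
Outlet amounts (n = n₀ + Σ ν·ξ):
  E: 422.9 − 2(73.58) = 275.7
  A: 0 + 1(73.58) − 1(36.28) = 37.3
  C: 0 + 3(36.28) = 108.9
Total out = 421.9 kmol/h; y_C = 108.9 / 421.9 = 0.258.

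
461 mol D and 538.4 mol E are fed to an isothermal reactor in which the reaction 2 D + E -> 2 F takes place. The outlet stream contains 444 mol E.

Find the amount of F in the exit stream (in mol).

For E: n = n₀ − 1ξ → 444 = 538.4 − 1ξ, giving ξ = 94.4 mol.
Outlet amounts (n = n₀ + ν ξ):
  D: 461 − 2(94.4) = 272.2
  E: 538.4 − 1(94.4) = 444
  F: 0 + 2(94.4) = 188.8

189 mol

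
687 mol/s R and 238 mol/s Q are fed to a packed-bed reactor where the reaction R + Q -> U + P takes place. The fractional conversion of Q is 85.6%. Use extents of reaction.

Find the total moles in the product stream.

Q reacted = 0.856 × 238 = 203.7 mol/s; ν_Q = −1, so ξ = 203.7/1 = 203.7 mol/s.
Outlet amounts (n = n₀ + ν ξ):
  R: 687 − 1(203.7) = 483.3
  Q: 238 − 1(203.7) = 34.27
  U: 0 + 1(203.7) = 203.7
  P: 0 + 1(203.7) = 203.7
Total out = 483.3 + 34.27 + 203.7 + 203.7 = 925 mol/s.

925 mol/s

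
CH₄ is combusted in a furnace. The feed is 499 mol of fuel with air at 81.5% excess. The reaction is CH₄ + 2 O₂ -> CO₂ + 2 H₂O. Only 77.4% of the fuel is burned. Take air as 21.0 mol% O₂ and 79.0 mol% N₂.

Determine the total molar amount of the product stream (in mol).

Stoichiometric O₂ = 2 × 499 = 998 mol; O₂ fed = 998 × 1.815 = 1811 mol.
N₂ fed = 1811 × 79/21 = 6814 mol.
Fuel reacted = 0.774 × 499 → ξ = 386.2 mol.
Outlet (n = n₀ + ν ξ):
  CH₄: 499 − 1(386.2) = 112.8
  O₂: 1811 − 2(386.2) = 1039
  N₂: 6814 (inert)
  CO₂: 0 + 1(386.2) = 386.2
  H₂O: 0 + 2(386.2) = 772.5
Total out = 112.8 + 1039 + 6814 + 386.2 + 772.5 = 9125 mol.

9120 mol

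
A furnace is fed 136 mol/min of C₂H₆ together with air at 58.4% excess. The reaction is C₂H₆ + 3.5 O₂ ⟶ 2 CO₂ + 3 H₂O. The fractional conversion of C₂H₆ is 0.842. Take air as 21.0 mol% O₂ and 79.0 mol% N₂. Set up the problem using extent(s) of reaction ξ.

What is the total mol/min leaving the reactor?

Stoichiometric O₂ = 3.5 × 136 = 476 mol/min; O₂ fed = 476 × 1.584 = 754 mol/min.
N₂ fed = 754 × 79/21 = 2836 mol/min.
Fuel reacted = 0.842 × 136 → ξ = 114.5 mol/min.
Outlet (n = n₀ + ν ξ):
  C₂H₆: 136 − 1(114.5) = 21.49
  O₂: 754 − 3.5(114.5) = 353.2
  N₂: 2836 (inert)
  CO₂: 0 + 2(114.5) = 229
  H₂O: 0 + 3(114.5) = 343.5
Total out = 21.49 + 353.2 + 2836 + 229 + 343.5 = 3784 mol/min.

3780 mol/min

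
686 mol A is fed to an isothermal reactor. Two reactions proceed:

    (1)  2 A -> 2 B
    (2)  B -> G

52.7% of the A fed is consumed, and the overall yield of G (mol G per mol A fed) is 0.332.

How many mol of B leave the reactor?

134 mol

Conversion of A: A consumed = 2ξ₁ = 0.527 × 686 → ξ₁ = 180.8 mol.
Yield of G: 1ξ₂ / 686 = 0.332 → ξ₂ = 227.8 mol.
Outlet amounts (n = n₀ + Σ ν·ξ):
  A: 686 − 2(180.8) = 324.5
  B: 0 + 2(180.8) − 1(227.8) = 133.8
  G: 0 + 1(227.8) = 227.8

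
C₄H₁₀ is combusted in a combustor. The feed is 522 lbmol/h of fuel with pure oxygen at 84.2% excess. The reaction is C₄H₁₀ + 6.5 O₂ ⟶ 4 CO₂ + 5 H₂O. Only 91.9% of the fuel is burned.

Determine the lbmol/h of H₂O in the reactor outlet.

Stoichiometric O₂ = 6.5 × 522 = 3393 lbmol/h; O₂ fed = 3393 × 1.842 = 6250 lbmol/h.
Fuel reacted = 0.919 × 522 → ξ = 479.7 lbmol/h.
Outlet (n = n₀ + ν ξ):
  C₄H₁₀: 522 − 1(479.7) = 42.28
  O₂: 6250 − 6.5(479.7) = 3132
  CO₂: 0 + 4(479.7) = 1919
  H₂O: 0 + 5(479.7) = 2399

2400 lbmol/h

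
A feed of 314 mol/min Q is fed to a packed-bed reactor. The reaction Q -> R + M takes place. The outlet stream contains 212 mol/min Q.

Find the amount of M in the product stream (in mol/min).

102 mol/min

For Q: n = n₀ − 1ξ → 212 = 314 − 1ξ, giving ξ = 102 mol/min.
Outlet amounts (n = n₀ + ν ξ):
  Q: 314 − 1(102) = 212
  R: 0 + 1(102) = 102
  M: 0 + 1(102) = 102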